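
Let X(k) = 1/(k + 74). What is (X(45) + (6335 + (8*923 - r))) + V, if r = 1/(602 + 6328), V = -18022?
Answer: -72419351/16830 ≈ -4303.0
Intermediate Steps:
r = 1/6930 ≈ 0.00014430
X(k) = 1/(74 + k)
(X(45) + (6335 + (8*923 - r))) + V = (1/(74 + 45) + (6335 + (8*923 - 1*1/6930))) - 18022 = (1/119 + (6335 + (7384 - 1/6930))) - 18022 = (1/119 + (6335 + 51171119/6930)) - 18022 = (1/119 + 95072669/6930) - 18022 = 230890909/16830 - 18022 = -72419351/16830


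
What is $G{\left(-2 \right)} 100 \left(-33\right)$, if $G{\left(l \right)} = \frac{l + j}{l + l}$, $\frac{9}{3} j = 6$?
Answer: $0$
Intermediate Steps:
$j = 2$ ($j = \frac{1}{3} \cdot 6 = 2$)
$G{\left(l \right)} = \frac{2 + l}{2 l}$ ($G{\left(l \right)} = \frac{l + 2}{l + l} = \frac{2 + l}{2 l}$)
$G{\left(-2 \right)} 100 \left(-33\right) = \frac{2 - 2}{2 \left(-2\right)} 100 \left(-33\right) = \frac{1}{2} \left(- \frac{1}{2}\right) 0 \cdot 100 \left(-33\right) = 0 \cdot 100 \left(-33\right) = 0 \left(-33\right) = 0$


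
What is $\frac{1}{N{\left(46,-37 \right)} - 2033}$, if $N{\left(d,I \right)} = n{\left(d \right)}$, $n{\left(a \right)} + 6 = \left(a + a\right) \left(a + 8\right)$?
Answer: $\frac{1}{2929} \approx 0.00034141$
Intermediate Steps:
$n{\left(a \right)} = -6 + 2 a \left(8 + a\right)$ ($n{\left(a \right)} = -6 + \left(a + a\right) \left(a + 8\right) = -6 + 2 a \left(8 + a\right)$)
$N{\left(d,I \right)} = -6 + 2 d^{2} + 16 d$
$\frac{1}{N{\left(46,-37 \right)} - 2033} = \frac{1}{\left(-6 + 2 \cdot 46^{2} + 16 \cdot 46\right) - 2033} = \frac{1}{\left(-6 + 2 \cdot 2116 + 736\right) - 2033} = \frac{1}{\left(-6 + 4232 + 736\right) - 2033} = \frac{1}{4962 - 2033} = \frac{1}{2929}$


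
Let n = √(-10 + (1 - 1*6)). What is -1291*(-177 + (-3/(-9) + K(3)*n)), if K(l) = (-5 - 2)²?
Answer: 684230/3 - 63259*I*√15 ≈ 2.2808e+5 - 2.45e+5*I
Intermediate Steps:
n = I*√15 (n = √(-10 + (1 - 6)) = √(-10 - 5) = √(-15) = I*√15 ≈ 3.873*I)
K(l) = 49 (K(l) = (-7)² = 49)
-1291*(-177 + (-3/(-9) + K(3)*n)) = -1291*(-177 + (-3/(-9) + 49*(I*√15))) = -1291*(-177 + (-3*(-⅑) + 49*I*√15)) = -1291*(-177 + (⅓ + 49*I*√15)) = -1291*(-530/3 + 49*I*√15) = 684230/3 - 63259*I*√15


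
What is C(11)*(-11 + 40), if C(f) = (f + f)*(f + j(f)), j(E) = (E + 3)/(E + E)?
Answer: 7424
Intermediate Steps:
j(E) = (3 + E)/(2*E) (j(E) = (3 + E)/((2*E)) = (3 + E)*(1/(2*E)) = (3 + E)/(2*E))
C(f) = 2*f*(f + (3 + f)/(2*f)) (C(f) = (f + f)*(f + (3 + f)/(2*f)) = (2*f)*(f + (3 + f)/(2*f)) = 2*f*(f + (3 + f)/(2*f)))
C(11)*(-11 + 40) = (3 + 11 + 2*11**2)*(-11 + 40) = (3 + 11 + 2*121)*29 = (3 + 11 + 242)*29 = 256*29 = 7424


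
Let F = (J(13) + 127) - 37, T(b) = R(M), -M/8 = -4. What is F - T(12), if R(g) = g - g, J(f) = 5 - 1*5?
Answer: 90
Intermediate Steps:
J(f) = 0 (J(f) = 5 - 5 = 0)
M = 32 (M = -8*(-4) = 32)
R(g) = 0
T(b) = 0
F = 90 (F = (0 + 127) - 37 = 127 - 37 = 90)
F - T(12) = 90 - 1*0 = 90 + 0 = 90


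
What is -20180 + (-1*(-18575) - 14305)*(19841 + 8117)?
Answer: 119360480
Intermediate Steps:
-20180 + (-1*(-18575) - 14305)*(19841 + 8117) = -20180 + (18575 - 14305)*27958 = -20180 + 4270*27958 = -20180 + 119380660 = 119360480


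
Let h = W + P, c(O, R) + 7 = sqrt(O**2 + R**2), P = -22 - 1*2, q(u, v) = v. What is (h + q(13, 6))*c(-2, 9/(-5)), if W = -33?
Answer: 357 - 51*sqrt(181)/5 ≈ 219.77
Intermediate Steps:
P = -24 (P = -22 - 2 = -24)
c(O, R) = -7 + sqrt(O**2 + R**2)
h = -57 (h = -33 - 24 = -57)
(h + q(13, 6))*c(-2, 9/(-5)) = (-57 + 6)*(-7 + sqrt((-2)**2 + (9/(-5))**2)) = -51*(-7 + sqrt(4 + (9*(-1/5))**2)) = -51*(-7 + sqrt(4 + (-9/5)**2)) = -51*(-7 + sqrt(4 + 81/25)) = -51*(-7 + sqrt(181/25)) = -51*(-7 + sqrt(181)/5) = 357 - 51*sqrt(181)/5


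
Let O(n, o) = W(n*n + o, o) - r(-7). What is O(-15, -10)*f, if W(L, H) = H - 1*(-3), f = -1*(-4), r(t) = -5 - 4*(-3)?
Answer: -56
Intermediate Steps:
r(t) = 7 (r(t) = -5 + 12 = 7)
f = 4
W(L, H) = 3 + H (W(L, H) = H + 3 = 3 + H)
O(n, o) = -4 + o (O(n, o) = (3 + o) - 1*7 = (3 + o) - 7 = -4 + o)
O(-15, -10)*f = (-4 - 10)*4 = -14*4 = -56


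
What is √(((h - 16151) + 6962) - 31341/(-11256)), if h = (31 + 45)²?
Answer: 3*I*√1333536778/1876 ≈ 58.397*I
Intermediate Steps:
h = 5776 (h = 76² = 5776)
√(((h - 16151) + 6962) - 31341/(-11256)) = √(((5776 - 16151) + 6962) - 31341/(-11256)) = √((-10375 + 6962) - 31341*(-1/11256)) = √(-3413 + 10447/3752) = √(-12795129/3752) = 3*I*√1333536778/1876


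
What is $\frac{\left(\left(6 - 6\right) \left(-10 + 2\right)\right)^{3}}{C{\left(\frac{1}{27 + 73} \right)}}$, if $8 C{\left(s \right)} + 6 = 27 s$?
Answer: $0$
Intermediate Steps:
$C{\left(s \right)} = - \frac{3}{4} + \frac{27 s}{8}$
$\frac{\left(\left(6 - 6\right) \left(-10 + 2\right)\right)^{3}}{C{\left(\frac{1}{27 + 73} \right)}} = \frac{\left(\left(6 - 6\right) \left(-10 + 2\right)\right)^{3}}{- \frac{3}{4} + \frac{27}{8 \left(27 + 73\right)}} = \frac{\left(0 \left(-8\right)\right)^{3}}{- \frac{3}{4} + \frac{27}{8 \cdot 100}} = \frac{0^{3}}{- \frac{3}{4} + \frac{27}{8} \cdot \frac{1}{100}} = \frac{0}{- \frac{3}{4} + \frac{27}{800}} = \frac{0}{- \frac{573}{800}} = 0 \left(- \frac{800}{573}\right) = 0$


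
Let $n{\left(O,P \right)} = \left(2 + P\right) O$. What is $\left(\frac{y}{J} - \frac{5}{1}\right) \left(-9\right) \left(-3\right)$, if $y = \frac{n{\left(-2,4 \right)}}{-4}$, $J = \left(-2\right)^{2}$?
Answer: $- \frac{459}{4} \approx -114.75$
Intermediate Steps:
$n{\left(O,P \right)} = O \left(2 + P\right)$
$J = 4$
$y = 3$ ($y = \frac{\left(-2\right) \left(2 + 4\right)}{-4} = - \frac{\left(-2\right) 6}{4} = \left(- \frac{1}{4}\right) \left(-12\right) = 3$)
$\left(\frac{y}{J} - \frac{5}{1}\right) \left(-9\right) \left(-3\right) = \left(\frac{3}{4} - \frac{5}{1}\right) \left(-9\right) \left(-3\right) = \left(3 \cdot \frac{1}{4} - 5\right) \left(-9\right) \left(-3\right) = \left(\frac{3}{4} - 5\right) \left(-9\right) \left(-3\right) = \left(- \frac{17}{4}\right) \left(-9\right) \left(-3\right) = \frac{153}{4} \left(-3\right) = - \frac{459}{4}$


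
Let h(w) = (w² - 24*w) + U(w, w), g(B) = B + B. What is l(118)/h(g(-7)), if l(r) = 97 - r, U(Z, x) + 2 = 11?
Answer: -21/541 ≈ -0.038817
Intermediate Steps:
U(Z, x) = 9 (U(Z, x) = -2 + 11 = 9)
g(B) = 2*B
h(w) = 9 + w² - 24*w (h(w) = (w² - 24*w) + 9 = 9 + w² - 24*w)
l(118)/h(g(-7)) = (97 - 1*118)/(9 + (2*(-7))² - 48*(-7)) = (97 - 118)/(9 + (-14)² - 24*(-14)) = -21/(9 + 196 + 336) = -21/541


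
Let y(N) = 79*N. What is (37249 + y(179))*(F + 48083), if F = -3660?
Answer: 2282897970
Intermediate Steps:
(37249 + y(179))*(F + 48083) = (37249 + 79*179)*(-3660 + 48083) = (37249 + 14141)*44423 = 51390*44423 = 2282897970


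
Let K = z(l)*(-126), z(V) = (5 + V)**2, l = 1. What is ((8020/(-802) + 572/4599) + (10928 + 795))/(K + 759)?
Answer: -53868659/17370423 ≈ -3.1012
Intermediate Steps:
K = -4536 (K = (5 + 1)**2*(-126) = 6**2*(-126) = 36*(-126) = -4536)
((8020/(-802) + 572/4599) + (10928 + 795))/(K + 759) = ((8020/(-802) + 572/4599) + (10928 + 795))/(-4536 + 759) = ((8020*(-1/802) + 572*(1/4599)) + 11723)/(-3777) = ((-10 + 572/4599) + 11723)*(-1/3777) = (-45418/4599 + 11723)*(-1/3777) = (53868659/4599)*(-1/3777) = -53868659/17370423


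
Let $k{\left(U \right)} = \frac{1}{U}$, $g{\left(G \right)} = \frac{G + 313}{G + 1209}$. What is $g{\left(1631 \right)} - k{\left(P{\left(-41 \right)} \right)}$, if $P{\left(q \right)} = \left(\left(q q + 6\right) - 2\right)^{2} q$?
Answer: $\frac{5657439806}{8264983975} \approx 0.68451$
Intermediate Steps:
$g{\left(G \right)} = \frac{313 + G}{1209 + G}$
$P{\left(q \right)} = q \left(4 + q^{2}\right)^{2}$ ($P{\left(q \right)} = \left(\left(q^{2} + 6\right) - 2\right)^{2} q = \left(\left(6 + q^{2}\right) - 2\right)^{2} q = \left(4 + q^{2}\right)^{2} q = q \left(4 + q^{2}\right)^{2}$)
$g{\left(1631 \right)} - k{\left(P{\left(-41 \right)} \right)} = \frac{313 + 1631}{1209 + 1631} - \frac{1}{\left(-41\right) \left(4 + \left(-41\right)^{2}\right)^{2}} = \frac{1}{2840} \cdot 1944 - \frac{1}{\left(-41\right) \left(4 + 1681\right)^{2}} = \frac{1}{2840} \cdot 1944 - \frac{1}{\left(-41\right) 1685^{2}} = \frac{243}{355} - \frac{1}{\left(-41\right) 2839225} = \frac{243}{355} - \frac{1}{-116408225} = \frac{243}{355} - - \frac{1}{116408225} = \frac{243}{355} + \frac{1}{116408225} = \frac{5657439806}{8264983975}$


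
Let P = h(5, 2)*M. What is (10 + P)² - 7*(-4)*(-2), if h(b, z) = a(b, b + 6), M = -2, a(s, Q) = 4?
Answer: -52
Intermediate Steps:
h(b, z) = 4
P = -8 (P = 4*(-2) = -8)
(10 + P)² - 7*(-4)*(-2) = (10 - 8)² - 7*(-4)*(-2) = 2² - (-28)*(-2) = 4 - 1*56 = 4 - 56 = -52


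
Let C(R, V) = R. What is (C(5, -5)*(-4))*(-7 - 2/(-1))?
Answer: 100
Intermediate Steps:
(C(5, -5)*(-4))*(-7 - 2/(-1)) = (5*(-4))*(-7 - 2/(-1)) = -20*(-7 - 2*(-1)) = -20*(-7 + 2) = -20*(-5) = 100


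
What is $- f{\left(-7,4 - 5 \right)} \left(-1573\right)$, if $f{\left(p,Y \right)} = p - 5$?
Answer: $-18876$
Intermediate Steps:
$f{\left(p,Y \right)} = -5 + p$ ($f{\left(p,Y \right)} = p - 5 = -5 + p$)
$- f{\left(-7,4 - 5 \right)} \left(-1573\right) = - \left(-5 - 7\right) \left(-1573\right) = - \left(-12\right) \left(-1573\right) = \left(-1\right) 18876 = -18876$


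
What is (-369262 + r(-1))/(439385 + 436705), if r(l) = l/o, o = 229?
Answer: -84560999/200624610 ≈ -0.42149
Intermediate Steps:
r(l) = l/229
(-369262 + r(-1))/(439385 + 436705) = (-369262 + (1/229)*(-1))/(439385 + 436705) = (-369262 - 1/229)/876090 = -84560999/229*1/876090 = -84560999/200624610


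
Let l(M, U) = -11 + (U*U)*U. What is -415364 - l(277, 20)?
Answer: -423353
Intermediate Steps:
l(M, U) = -11 + U³ (l(M, U) = -11 + U²*U = -11 + U³)
-415364 - l(277, 20) = -415364 - (-11 + 20³) = -415364 - (-11 + 8000) = -415364 - 1*7989 = -415364 - 7989 = -423353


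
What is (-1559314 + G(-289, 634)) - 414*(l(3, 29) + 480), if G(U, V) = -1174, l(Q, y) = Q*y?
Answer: -1795226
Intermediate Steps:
(-1559314 + G(-289, 634)) - 414*(l(3, 29) + 480) = (-1559314 - 1174) - 414*(3*29 + 480) = -1560488 - 414*(87 + 480) = -1560488 - 414*567 = -1560488 - 234738 = -1795226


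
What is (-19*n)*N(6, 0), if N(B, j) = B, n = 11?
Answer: -1254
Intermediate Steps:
(-19*n)*N(6, 0) = -19*11*6 = -209*6 = -1254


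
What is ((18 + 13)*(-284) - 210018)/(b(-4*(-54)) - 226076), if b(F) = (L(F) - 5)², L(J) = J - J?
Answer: 218822/226051 ≈ 0.96802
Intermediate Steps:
L(J) = 0
b(F) = 25 (b(F) = (0 - 5)² = (-5)² = 25)
((18 + 13)*(-284) - 210018)/(b(-4*(-54)) - 226076) = ((18 + 13)*(-284) - 210018)/(25 - 226076) = (31*(-284) - 210018)/(-226051) = (-8804 - 210018)*(-1/226051) = -218822*(-1/226051) = 218822/226051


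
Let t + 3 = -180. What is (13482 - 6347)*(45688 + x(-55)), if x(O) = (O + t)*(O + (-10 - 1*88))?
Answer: 585797770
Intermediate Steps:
t = -183 (t = -3 - 180 = -183)
x(O) = (-183 + O)*(-98 + O) (x(O) = (O - 183)*(O + (-10 - 1*88)) = (-183 + O)*(O + (-10 - 88)) = (-183 + O)*(O - 98) = (-183 + O)*(-98 + O))
(13482 - 6347)*(45688 + x(-55)) = (13482 - 6347)*(45688 + (17934 + (-55)² - 281*(-55))) = 7135*(45688 + (17934 + 3025 + 15455)) = 7135*(45688 + 36414) = 7135*82102 = 585797770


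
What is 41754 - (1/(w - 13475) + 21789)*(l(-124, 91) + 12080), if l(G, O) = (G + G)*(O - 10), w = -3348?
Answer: 2936085646310/16823 ≈ 1.7453e+8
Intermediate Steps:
l(G, O) = 2*G*(-10 + O) (l(G, O) = (2*G)*(-10 + O) = 2*G*(-10 + O))
41754 - (1/(w - 13475) + 21789)*(l(-124, 91) + 12080) = 41754 - (1/(-3348 - 13475) + 21789)*(2*(-124)*(-10 + 91) + 12080) = 41754 - (1/(-16823) + 21789)*(2*(-124)*81 + 12080) = 41754 - (-1/16823 + 21789)*(-20088 + 12080) = 41754 - 366556346*(-8008)/16823 = 41754 - 1*(-2935383218768/16823) = 41754 + 2935383218768/16823 = 2936085646310/16823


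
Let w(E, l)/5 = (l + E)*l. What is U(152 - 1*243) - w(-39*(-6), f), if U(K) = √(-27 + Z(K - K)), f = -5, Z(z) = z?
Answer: 5725 + 3*I*√3 ≈ 5725.0 + 5.1962*I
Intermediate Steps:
w(E, l) = 5*l*(E + l) (w(E, l) = 5*((l + E)*l) = 5*((E + l)*l) = 5*(l*(E + l)) = 5*l*(E + l))
U(K) = 3*I*√3 (U(K) = √(-27 + (K - K)) = √(-27 + 0) = √(-27) = 3*I*√3)
U(152 - 1*243) - w(-39*(-6), f) = 3*I*√3 - 5*(-5)*(-39*(-6) - 5) = 3*I*√3 - 5*(-5)*(234 - 5) = 3*I*√3 - 5*(-5)*229 = 3*I*√3 - 1*(-5725) = 3*I*√3 + 5725 = 5725 + 3*I*√3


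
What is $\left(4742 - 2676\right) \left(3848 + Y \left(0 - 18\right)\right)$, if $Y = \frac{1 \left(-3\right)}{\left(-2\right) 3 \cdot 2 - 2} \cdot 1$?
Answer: $\frac{55593994}{7} \approx 7.942 \cdot 10^{6}$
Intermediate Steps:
$Y = \frac{3}{14}$ ($Y = \frac{1}{\left(-6\right) 2 - 2} \left(-3\right) 1 = \frac{1}{-12 - 2} \left(-3\right) 1 = \frac{1}{-14} \left(-3\right) 1 = \left(- \frac{1}{14}\right) \left(-3\right) 1 = \frac{3}{14} \cdot 1 = \frac{3}{14} \approx 0.21429$)
$\left(4742 - 2676\right) \left(3848 + Y \left(0 - 18\right)\right) = \left(4742 - 2676\right) \left(3848 + \frac{3 \left(0 - 18\right)}{14}\right) = 2066 \left(3848 + \frac{3}{14} \left(-18\right)\right) = 2066 \left(3848 - \frac{27}{7}\right) = 2066 \cdot \frac{26909}{7} = \frac{55593994}{7}$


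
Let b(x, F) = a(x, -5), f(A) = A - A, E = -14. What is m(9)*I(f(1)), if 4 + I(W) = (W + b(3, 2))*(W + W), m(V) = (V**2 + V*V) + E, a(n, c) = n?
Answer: -592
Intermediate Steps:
f(A) = 0
b(x, F) = x
m(V) = -14 + 2*V**2 (m(V) = (V**2 + V*V) - 14 = (V**2 + V**2) - 14 = 2*V**2 - 14 = -14 + 2*V**2)
I(W) = -4 + 2*W*(3 + W) (I(W) = -4 + (W + 3)*(W + W) = -4 + (3 + W)*(2*W) = -4 + 2*W*(3 + W))
m(9)*I(f(1)) = (-14 + 2*9**2)*(-4 + 2*0**2 + 6*0) = (-14 + 2*81)*(-4 + 2*0 + 0) = (-14 + 162)*(-4 + 0 + 0) = 148*(-4) = -592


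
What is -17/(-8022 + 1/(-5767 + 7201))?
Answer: 24378/11503547 ≈ 0.0021192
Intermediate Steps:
-17/(-8022 + 1/(-5767 + 7201)) = -17/(-8022 + 1/1434) = -17/(-11503547/1434) = -1434/11503547*(-17) = 24378/11503547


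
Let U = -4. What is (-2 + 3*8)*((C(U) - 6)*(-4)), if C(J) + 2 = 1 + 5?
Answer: 176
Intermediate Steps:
C(J) = 4 (C(J) = -2 + (1 + 5) = -2 + 6 = 4)
(-2 + 3*8)*((C(U) - 6)*(-4)) = (-2 + 3*8)*((4 - 6)*(-4)) = (-2 + 24)*(-2*(-4)) = 22*8 = 176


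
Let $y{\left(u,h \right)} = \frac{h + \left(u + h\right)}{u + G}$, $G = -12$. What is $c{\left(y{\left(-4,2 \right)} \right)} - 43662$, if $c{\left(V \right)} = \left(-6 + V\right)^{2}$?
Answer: $-43626$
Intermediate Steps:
$y{\left(u,h \right)} = \frac{u + 2 h}{-12 + u}$ ($y{\left(u,h \right)} = \frac{h + \left(u + h\right)}{u - 12} = \frac{h + \left(h + u\right)}{-12 + u} = \frac{u + 2 h}{-12 + u}$)
$c{\left(y{\left(-4,2 \right)} \right)} - 43662 = \left(-6 + \frac{-4 + 2 \cdot 2}{-12 - 4}\right)^{2} - 43662 = \left(-6 + \frac{-4 + 4}{-16}\right)^{2} - 43662 = \left(-6 - 0\right)^{2} - 43662 = \left(-6 + 0\right)^{2} - 43662 = \left(-6\right)^{2} - 43662 = 36 - 43662 = -43626$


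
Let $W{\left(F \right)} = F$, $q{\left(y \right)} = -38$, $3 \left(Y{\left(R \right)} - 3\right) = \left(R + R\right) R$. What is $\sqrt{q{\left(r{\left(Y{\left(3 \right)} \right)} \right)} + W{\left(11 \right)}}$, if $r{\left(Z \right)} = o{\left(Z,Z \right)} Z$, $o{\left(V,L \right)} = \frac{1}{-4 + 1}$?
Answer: $3 i \sqrt{3} \approx 5.1962 i$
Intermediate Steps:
$o{\left(V,L \right)} = - \frac{1}{3}$ ($o{\left(V,L \right)} = \frac{1}{-3} = - \frac{1}{3}$)
$Y{\left(R \right)} = 3 + \frac{2 R^{2}}{3}$ ($Y{\left(R \right)} = 3 + \frac{\left(R + R\right) R}{3} = 3 + \frac{2 R R}{3} = 3 + \frac{2 R^{2}}{3}$)
$r{\left(Z \right)} = - \frac{Z}{3}$
$\sqrt{q{\left(r{\left(Y{\left(3 \right)} \right)} \right)} + W{\left(11 \right)}} = \sqrt{-38 + 11} = \sqrt{-27} = 3 i \sqrt{3}$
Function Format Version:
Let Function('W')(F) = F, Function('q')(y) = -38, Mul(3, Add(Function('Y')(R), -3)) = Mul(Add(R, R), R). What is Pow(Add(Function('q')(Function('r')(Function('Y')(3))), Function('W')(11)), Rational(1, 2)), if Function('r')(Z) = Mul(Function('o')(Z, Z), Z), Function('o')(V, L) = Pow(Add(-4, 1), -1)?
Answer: Mul(3, I, Pow(3, Rational(1, 2))) ≈ Mul(5.1962, I)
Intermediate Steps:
Function('o')(V, L) = Rational(-1, 3) (Function('o')(V, L) = Pow(-3, -1) = Rational(-1, 3))
Function('Y')(R) = Add(3, Mul(Rational(2, 3), Pow(R, 2))) (Function('Y')(R) = Add(3, Mul(Rational(1, 3), Mul(Add(R, R), R))) = Add(3, Mul(Rational(1, 3), Mul(Mul(2, R), R))) = Add(3, Mul(Rational(1, 3), Mul(2, Pow(R, 2)))) = Add(3, Mul(Rational(2, 3), Pow(R, 2))))
Function('r')(Z) = Mul(Rational(-1, 3), Z)
Pow(Add(Function('q')(Function('r')(Function('Y')(3))), Function('W')(11)), Rational(1, 2)) = Pow(Add(-38, 11), Rational(1, 2)) = Pow(-27, Rational(1, 2)) = Mul(3, I, Pow(3, Rational(1, 2)))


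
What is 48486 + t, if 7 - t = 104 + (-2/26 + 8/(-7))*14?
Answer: 629279/13 ≈ 48406.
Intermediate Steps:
t = -1039/13 (t = 7 - (104 + (-2/26 + 8/(-7))*14) = 7 - (104 + (-2*1/26 + 8*(-1/7))*14) = 7 - (104 + (-1/13 - 8/7)*14) = 7 - (104 - 111/91*14) = 7 - (104 - 222/13) = 7 - 1*1130/13 = 7 - 1130/13 = -1039/13 ≈ -79.923)
48486 + t = 48486 - 1039/13 = 629279/13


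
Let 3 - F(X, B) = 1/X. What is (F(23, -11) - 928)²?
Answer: 452668176/529 ≈ 8.5571e+5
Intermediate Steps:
F(X, B) = 3 - 1/X
(F(23, -11) - 928)² = ((3 - 1/23) - 928)² = (68/23 - 928)² = (-21276/23)² = 452668176/529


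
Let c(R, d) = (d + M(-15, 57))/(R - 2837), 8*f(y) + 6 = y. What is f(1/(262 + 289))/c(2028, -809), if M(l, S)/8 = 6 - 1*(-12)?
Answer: -534749/586264 ≈ -0.91213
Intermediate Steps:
M(l, S) = 144 (M(l, S) = 8*(6 - 1*(-12)) = 8*(6 + 12) = 8*18 = 144)
f(y) = -¾ + y/8
c(R, d) = (144 + d)/(-2837 + R) (c(R, d) = (d + 144)/(R - 2837) = (144 + d)/(-2837 + R))
f(1/(262 + 289))/c(2028, -809) = (-¾ + 1/(8*(262 + 289)))/(((144 - 809)/(-2837 + 2028))) = (-¾ + (⅛)/551)/((-665/(-809))) = (-¾ + (⅛)*(1/551))/((-1/809*(-665))) = (-¾ + 1/4408)/(665/809) = -3305/4408*809/665 = -534749/586264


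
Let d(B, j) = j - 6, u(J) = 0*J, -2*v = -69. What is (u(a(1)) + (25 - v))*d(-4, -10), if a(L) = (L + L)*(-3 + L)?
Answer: 152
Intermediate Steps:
v = 69/2 (v = -½*(-69) = 69/2 ≈ 34.500)
a(L) = 2*L*(-3 + L) (a(L) = (2*L)*(-3 + L) = 2*L*(-3 + L))
u(J) = 0
d(B, j) = -6 + j
(u(a(1)) + (25 - v))*d(-4, -10) = (0 + (25 - 1*69/2))*(-6 - 10) = (0 + (25 - 69/2))*(-16) = (0 - 19/2)*(-16) = -19/2*(-16) = 152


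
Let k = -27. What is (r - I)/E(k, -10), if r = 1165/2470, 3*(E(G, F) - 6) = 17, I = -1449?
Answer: 2148117/17290 ≈ 124.24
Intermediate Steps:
E(G, F) = 35/3 (E(G, F) = 6 + (1/3)*17 = 6 + 17/3 = 35/3)
r = 233/494 (r = 1165*(1/2470) = 233/494 ≈ 0.47166)
(r - I)/E(k, -10) = (233/494 - 1*(-1449))/(35/3) = (233/494 + 1449)*(3/35) = (716039/494)*(3/35) = 2148117/17290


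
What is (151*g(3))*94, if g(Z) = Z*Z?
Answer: 127746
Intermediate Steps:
g(Z) = Z²
(151*g(3))*94 = (151*3²)*94 = (151*9)*94 = 1359*94 = 127746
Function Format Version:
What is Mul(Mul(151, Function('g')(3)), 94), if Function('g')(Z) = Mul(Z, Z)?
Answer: 127746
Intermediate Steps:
Function('g')(Z) = Pow(Z, 2)
Mul(Mul(151, Function('g')(3)), 94) = Mul(Mul(151, Pow(3, 2)), 94) = Mul(Mul(151, 9), 94) = Mul(1359, 94) = 127746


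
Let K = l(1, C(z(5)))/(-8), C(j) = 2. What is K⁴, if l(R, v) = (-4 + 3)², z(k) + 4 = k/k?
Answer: 1/4096 ≈ 0.00024414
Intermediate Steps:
z(k) = -3 (z(k) = -4 + k/k = -4 + 1 = -3)
l(R, v) = 1 (l(R, v) = (-1)² = 1)
K = -⅛ (K = 1/(-8) = 1*(-⅛) = -⅛ ≈ -0.12500)
K⁴ = (-⅛)⁴ = 1/4096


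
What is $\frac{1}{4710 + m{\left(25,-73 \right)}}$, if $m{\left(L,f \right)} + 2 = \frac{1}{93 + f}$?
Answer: $\frac{20}{94161} \approx 0.0002124$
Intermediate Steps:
$m{\left(L,f \right)} = -2 + \frac{1}{93 + f}$
$\frac{1}{4710 + m{\left(25,-73 \right)}} = \frac{1}{4710 + \frac{-185 - -146}{93 - 73}} = \frac{1}{4710 + \frac{-185 + 146}{20}} = \frac{1}{4710 + \frac{1}{20} \left(-39\right)} = \frac{1}{4710 - \frac{39}{20}} = \frac{1}{\frac{94161}{20}} = \frac{20}{94161}$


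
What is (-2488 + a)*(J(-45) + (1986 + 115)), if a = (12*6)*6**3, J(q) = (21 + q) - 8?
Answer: 27029416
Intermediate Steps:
J(q) = 13 + q
a = 15552 (a = 72*216 = 15552)
(-2488 + a)*(J(-45) + (1986 + 115)) = (-2488 + 15552)*((13 - 45) + (1986 + 115)) = 13064*(-32 + 2101) = 13064*2069 = 27029416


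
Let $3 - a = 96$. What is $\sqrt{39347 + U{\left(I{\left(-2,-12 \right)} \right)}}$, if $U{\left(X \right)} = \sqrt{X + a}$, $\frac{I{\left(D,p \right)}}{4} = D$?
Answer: $\sqrt{39347 + i \sqrt{101}} \approx 198.36 + 0.025 i$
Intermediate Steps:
$a = -93$ ($a = 3 - 96 = -93$)
$I{\left(D,p \right)} = 4 D$
$U{\left(X \right)} = \sqrt{-93 + X}$ ($U{\left(X \right)} = \sqrt{X - 93} = \sqrt{-93 + X}$)
$\sqrt{39347 + U{\left(I{\left(-2,-12 \right)} \right)}} = \sqrt{39347 + \sqrt{-93 + 4 \left(-2\right)}} = \sqrt{39347 + \sqrt{-93 - 8}} = \sqrt{39347 + \sqrt{-101}} = \sqrt{39347 + i \sqrt{101}}$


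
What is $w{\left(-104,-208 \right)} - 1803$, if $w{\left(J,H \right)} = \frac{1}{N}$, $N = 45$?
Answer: $- \frac{81134}{45} \approx -1803.0$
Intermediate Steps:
$w{\left(J,H \right)} = \frac{1}{45}$
$w{\left(-104,-208 \right)} - 1803 = \frac{1}{45} - 1803 = - \frac{81134}{45}$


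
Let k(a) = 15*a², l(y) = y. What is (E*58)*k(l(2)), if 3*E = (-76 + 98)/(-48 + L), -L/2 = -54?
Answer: 1276/3 ≈ 425.33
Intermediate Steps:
L = 108 (L = -2*(-54) = 108)
E = 11/90 (E = ((-76 + 98)/(-48 + 108))/3 = (22/60)/3 = (22*(1/60))/3 = (⅓)*(11/30) = 11/90 ≈ 0.12222)
(E*58)*k(l(2)) = ((11/90)*58)*(15*2²) = 319*(15*4)/45 = (319/45)*60 = 1276/3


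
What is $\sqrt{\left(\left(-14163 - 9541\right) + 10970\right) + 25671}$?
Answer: $\sqrt{12937} \approx 113.74$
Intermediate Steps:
$\sqrt{\left(\left(-14163 - 9541\right) + 10970\right) + 25671} = \sqrt{\left(-23704 + 10970\right) + 25671} = \sqrt{-12734 + 25671} = \sqrt{12937}$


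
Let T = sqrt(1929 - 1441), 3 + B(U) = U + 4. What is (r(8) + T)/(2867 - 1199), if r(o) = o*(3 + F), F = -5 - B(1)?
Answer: -8/417 + sqrt(122)/834 ≈ -0.0059408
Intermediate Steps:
B(U) = 1 + U (B(U) = -3 + (U + 4) = -3 + (4 + U) = 1 + U)
T = 2*sqrt(122) (T = sqrt(488) = 2*sqrt(122) ≈ 22.091)
F = -7 (F = -5 - (1 + 1) = -5 - 1*2 = -5 - 2 = -7)
r(o) = -4*o (r(o) = o*(3 - 7) = o*(-4) = -4*o)
(r(8) + T)/(2867 - 1199) = (-4*8 + 2*sqrt(122))/(2867 - 1199) = (-32 + 2*sqrt(122))/1668 = (-32 + 2*sqrt(122))*(1/1668) = -8/417 + sqrt(122)/834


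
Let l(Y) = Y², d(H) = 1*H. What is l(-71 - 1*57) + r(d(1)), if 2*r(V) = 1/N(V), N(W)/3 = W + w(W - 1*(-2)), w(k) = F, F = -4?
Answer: 294911/18 ≈ 16384.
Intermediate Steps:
w(k) = -4
N(W) = -12 + 3*W (N(W) = 3*(W - 4) = 3*(-4 + W) = -12 + 3*W)
d(H) = H
r(V) = 1/(2*(-12 + 3*V))
l(-71 - 1*57) + r(d(1)) = (-71 - 1*57)² + 1/(6*(-4 + 1)) = (-71 - 57)² + (⅙)/(-3) = (-128)² + (⅙)*(-⅓) = 16384 - 1/18 = 294911/18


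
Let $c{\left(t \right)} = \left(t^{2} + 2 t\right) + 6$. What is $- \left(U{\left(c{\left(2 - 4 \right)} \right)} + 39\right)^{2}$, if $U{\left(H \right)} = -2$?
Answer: $-1369$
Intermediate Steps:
$c{\left(t \right)} = 6 + t^{2} + 2 t$
$- \left(U{\left(c{\left(2 - 4 \right)} \right)} + 39\right)^{2} = - \left(-2 + 39\right)^{2} = - 37^{2} = \left(-1\right) 1369 = -1369$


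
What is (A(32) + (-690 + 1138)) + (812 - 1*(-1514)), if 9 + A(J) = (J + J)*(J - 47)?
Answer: 1805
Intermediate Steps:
A(J) = -9 + 2*J*(-47 + J) (A(J) = -9 + (J + J)*(J - 47) = -9 + (2*J)*(-47 + J) = -9 + 2*J*(-47 + J))
(A(32) + (-690 + 1138)) + (812 - 1*(-1514)) = ((-9 - 94*32 + 2*32²) + (-690 + 1138)) + (812 - 1*(-1514)) = ((-9 - 3008 + 2*1024) + 448) + (812 + 1514) = ((-9 - 3008 + 2048) + 448) + 2326 = (-969 + 448) + 2326 = -521 + 2326 = 1805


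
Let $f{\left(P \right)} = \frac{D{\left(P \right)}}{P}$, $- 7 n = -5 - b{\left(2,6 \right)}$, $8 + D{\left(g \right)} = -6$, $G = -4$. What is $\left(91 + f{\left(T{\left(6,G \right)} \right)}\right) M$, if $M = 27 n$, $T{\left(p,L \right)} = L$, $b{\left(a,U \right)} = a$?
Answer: $\frac{5103}{2} \approx 2551.5$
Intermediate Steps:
$D{\left(g \right)} = -14$ ($D{\left(g \right)} = -8 - 6 = -14$)
$n = 1$ ($n = - \frac{-5 - 2}{7} = \left(- \frac{1}{7}\right) \left(-7\right) = 1$)
$f{\left(P \right)} = - \frac{14}{P}$
$M = 27$ ($M = 27 \cdot 1 = 27$)
$\left(91 + f{\left(T{\left(6,G \right)} \right)}\right) M = \left(91 - \frac{14}{-4}\right) 27 = \left(91 - - \frac{7}{2}\right) 27 = \left(91 + \frac{7}{2}\right) 27 = \frac{189}{2} \cdot 27 = \frac{5103}{2}$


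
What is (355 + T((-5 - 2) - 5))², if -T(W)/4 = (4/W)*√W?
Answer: 378011/3 + 5680*I*√3/3 ≈ 1.26e+5 + 3279.3*I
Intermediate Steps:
T(W) = -16/√W (T(W) = -4*4/W*√W = -16/√W)
(355 + T((-5 - 2) - 5))² = (355 - 16/√((-5 - 2) - 5))² = (355 - 16/√(-7 - 5))² = (355 - (-8)*I*√3/3)² = (355 + 8*I*√3/3)²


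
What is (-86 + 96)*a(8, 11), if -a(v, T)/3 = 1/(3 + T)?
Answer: -15/7 ≈ -2.1429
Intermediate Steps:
a(v, T) = -3/(3 + T)
(-86 + 96)*a(8, 11) = (-86 + 96)*(-3/(3 + 11)) = 10*(-3/14) = -15/7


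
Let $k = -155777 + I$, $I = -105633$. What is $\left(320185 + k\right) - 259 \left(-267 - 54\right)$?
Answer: $141914$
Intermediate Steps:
$k = -261410$ ($k = -155777 - 105633 = -261410$)
$\left(320185 + k\right) - 259 \left(-267 - 54\right) = \left(320185 - 261410\right) - 259 \left(-267 - 54\right) = 58775 - -83139 = 58775 + 83139 = 141914$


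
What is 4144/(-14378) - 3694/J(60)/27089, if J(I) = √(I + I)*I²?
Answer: -296/1027 - 1847*√30/2925612000 ≈ -0.28822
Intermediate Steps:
J(I) = √2*I^(5/2) (J(I) = √(2*I)*I² = (√2*√I)*I² = √2*I^(5/2))
4144/(-14378) - 3694/J(60)/27089 = 4144/(-14378) - 3694*√30/216000/27089 = 4144*(-1/14378) - 3694*√30/216000*(1/27089) = -296/1027 - 3694*√30/216000*(1/27089) = -296/1027 - 1847*√30/108000*(1/27089) = -296/1027 - 1847*√30/2925612000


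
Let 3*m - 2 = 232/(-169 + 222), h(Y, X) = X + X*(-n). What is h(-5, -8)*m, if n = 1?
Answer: 0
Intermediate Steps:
h(Y, X) = 0 (h(Y, X) = X + X*(-1*1) = X + X*(-1) = X - X = 0)
m = 338/159 (m = ⅔ + (232/(-169 + 222))/3 = ⅔ + (232/53)/3 = ⅔ + (232*(1/53))/3 = ⅔ + (⅓)*(232/53) = ⅔ + 232/159 = 338/159 ≈ 2.1258)
h(-5, -8)*m = 0*(338/159) = 0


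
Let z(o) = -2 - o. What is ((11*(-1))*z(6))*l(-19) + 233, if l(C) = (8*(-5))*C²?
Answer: -1270487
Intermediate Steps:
l(C) = -40*C²
((11*(-1))*z(6))*l(-19) + 233 = ((11*(-1))*(-2 - 1*6))*(-40*(-19)²) + 233 = (-11*(-2 - 6))*(-40*361) + 233 = -11*(-8)*(-14440) + 233 = 88*(-14440) + 233 = -1270720 + 233 = -1270487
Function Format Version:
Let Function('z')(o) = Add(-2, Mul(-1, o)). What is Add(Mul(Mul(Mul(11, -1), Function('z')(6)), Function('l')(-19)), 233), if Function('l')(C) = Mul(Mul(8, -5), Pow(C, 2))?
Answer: -1270487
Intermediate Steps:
Function('l')(C) = Mul(-40, Pow(C, 2))
Add(Mul(Mul(Mul(11, -1), Function('z')(6)), Function('l')(-19)), 233) = Add(Mul(Mul(Mul(11, -1), Add(-2, Mul(-1, 6))), Mul(-40, Pow(-19, 2))), 233) = Add(Mul(Mul(-11, Add(-2, -6)), Mul(-40, 361)), 233) = Add(Mul(Mul(-11, -8), -14440), 233) = Add(Mul(88, -14440), 233) = Add(-1270720, 233) = -1270487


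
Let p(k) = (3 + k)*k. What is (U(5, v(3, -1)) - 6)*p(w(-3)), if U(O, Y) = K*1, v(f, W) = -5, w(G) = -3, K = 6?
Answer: 0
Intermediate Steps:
U(O, Y) = 6 (U(O, Y) = 6*1 = 6)
p(k) = k*(3 + k)
(U(5, v(3, -1)) - 6)*p(w(-3)) = (6 - 6)*(-3*(3 - 3)) = 0*(-3*0) = 0*0 = 0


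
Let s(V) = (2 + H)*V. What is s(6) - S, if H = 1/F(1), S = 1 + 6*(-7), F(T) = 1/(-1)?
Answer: 47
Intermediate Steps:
F(T) = -1
S = -41 (S = 1 - 42 = -41)
H = -1 (H = 1/(-1) = -1)
s(V) = V (s(V) = (2 - 1)*V = 1*V = V)
s(6) - S = 6 - 1*(-41) = 6 + 41 = 47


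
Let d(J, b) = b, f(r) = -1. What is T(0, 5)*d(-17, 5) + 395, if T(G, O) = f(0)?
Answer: 390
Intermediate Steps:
T(G, O) = -1
T(0, 5)*d(-17, 5) + 395 = -1*5 + 395 = -5 + 395 = 390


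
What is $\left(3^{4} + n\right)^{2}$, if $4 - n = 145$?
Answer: $3600$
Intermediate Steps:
$n = -141$ ($n = 4 - 145 = -141$)
$\left(3^{4} + n\right)^{2} = \left(3^{4} - 141\right)^{2} = \left(81 - 141\right)^{2} = \left(-60\right)^{2} = 3600$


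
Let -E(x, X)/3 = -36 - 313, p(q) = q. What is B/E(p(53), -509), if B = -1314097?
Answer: -1314097/1047 ≈ -1255.1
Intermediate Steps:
E(x, X) = 1047 (E(x, X) = -3*(-36 - 313) = -3*(-349) = 1047)
B/E(p(53), -509) = -1314097/1047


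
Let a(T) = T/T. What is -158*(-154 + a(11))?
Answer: 24174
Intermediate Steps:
a(T) = 1
-158*(-154 + a(11)) = -158*(-154 + 1) = -158*(-153) = 24174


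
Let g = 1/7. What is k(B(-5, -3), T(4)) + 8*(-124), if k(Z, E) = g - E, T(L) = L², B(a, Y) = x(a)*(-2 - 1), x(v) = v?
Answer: -7055/7 ≈ -1007.9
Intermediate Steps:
g = ⅐ ≈ 0.14286
B(a, Y) = -3*a (B(a, Y) = a*(-2 - 1) = a*(-3) = -3*a)
k(Z, E) = ⅐ - E
k(B(-5, -3), T(4)) + 8*(-124) = (⅐ - 1*4²) + 8*(-124) = (⅐ - 1*16) - 992 = (⅐ - 16) - 992 = -111/7 - 992 = -7055/7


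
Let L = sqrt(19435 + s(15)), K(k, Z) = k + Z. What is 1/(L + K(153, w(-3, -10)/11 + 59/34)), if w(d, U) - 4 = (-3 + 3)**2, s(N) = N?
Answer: 21694618/644223849 - 699380*sqrt(778)/644223849 ≈ 0.0033949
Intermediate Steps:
w(d, U) = 4 (w(d, U) = 4 + (-3 + 3)**2 = 4 + 0**2 = 4 + 0 = 4)
K(k, Z) = Z + k
L = 5*sqrt(778) (L = sqrt(19435 + 15) = sqrt(19450) = 5*sqrt(778) ≈ 139.46)
1/(L + K(153, w(-3, -10)/11 + 59/34)) = 1/(5*sqrt(778) + ((4/11 + 59/34) + 153)) = 1/(5*sqrt(778) + (785/374 + 153)) = 1/(5*sqrt(778) + 58007/374) = 1/(58007/374 + 5*sqrt(778))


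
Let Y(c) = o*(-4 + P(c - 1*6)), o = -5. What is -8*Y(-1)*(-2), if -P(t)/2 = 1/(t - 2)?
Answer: 2720/9 ≈ 302.22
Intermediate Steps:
P(t) = -2/(-2 + t) (P(t) = -2/(t - 2) = -2/(-2 + t))
Y(c) = 20 + 10/(-8 + c) (Y(c) = -5*(-4 - 2/(-2 + (c - 1*6))) = -5*(-4 - 2/(-2 + (c - 6))) = -5*(-4 - 2/(-2 + (-6 + c))) = -5*(-4 - 2/(-8 + c)) = 20 + 10/(-8 + c))
-8*Y(-1)*(-2) = -80*(-15 + 2*(-1))/(-8 - 1)*(-2) = -80*(-15 - 2)/(-9)*(-2) = -80*(-1)*(-17)/9*(-2) = -8*170/9*(-2) = -1360/9*(-2) = 2720/9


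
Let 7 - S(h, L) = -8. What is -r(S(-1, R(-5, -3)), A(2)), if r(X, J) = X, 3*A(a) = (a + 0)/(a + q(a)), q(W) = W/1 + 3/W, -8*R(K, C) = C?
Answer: -15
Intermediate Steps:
R(K, C) = -C/8
S(h, L) = 15 (S(h, L) = 7 - 1*(-8) = 7 + 8 = 15)
q(W) = W + 3/W (q(W) = W*1 + 3/W = W + 3/W)
A(a) = a/(3*(2*a + 3/a)) (A(a) = ((a + 0)/(a + (a + 3/a)))/3 = (a/(2*a + 3/a))/3 = a/(3*(2*a + 3/a)))
-r(S(-1, R(-5, -3)), A(2)) = -1*15 = -15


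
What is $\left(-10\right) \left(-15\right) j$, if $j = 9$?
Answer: $1350$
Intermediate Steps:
$\left(-10\right) \left(-15\right) j = \left(-10\right) \left(-15\right) 9 = 150 \cdot 9 = 1350$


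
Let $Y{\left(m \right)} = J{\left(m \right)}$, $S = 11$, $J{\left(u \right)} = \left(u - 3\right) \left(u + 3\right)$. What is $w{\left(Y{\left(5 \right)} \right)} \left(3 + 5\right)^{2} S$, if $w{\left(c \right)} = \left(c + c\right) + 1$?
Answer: $23232$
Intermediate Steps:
$J{\left(u \right)} = \left(-3 + u\right) \left(3 + u\right)$
$Y{\left(m \right)} = -9 + m^{2}$
$w{\left(c \right)} = 1 + 2 c$ ($w{\left(c \right)} = 2 c + 1 = 1 + 2 c$)
$w{\left(Y{\left(5 \right)} \right)} \left(3 + 5\right)^{2} S = \left(1 + 2 \left(-9 + 5^{2}\right)\right) \left(3 + 5\right)^{2} \cdot 11 = \left(1 + 2 \left(-9 + 25\right)\right) 8^{2} \cdot 11 = \left(1 + 2 \cdot 16\right) 64 \cdot 11 = \left(1 + 32\right) 64 \cdot 11 = 33 \cdot 64 \cdot 11 = 2112 \cdot 11 = 23232$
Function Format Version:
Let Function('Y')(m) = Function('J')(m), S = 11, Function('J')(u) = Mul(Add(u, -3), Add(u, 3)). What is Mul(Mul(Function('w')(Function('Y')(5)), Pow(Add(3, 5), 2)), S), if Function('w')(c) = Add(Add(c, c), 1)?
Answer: 23232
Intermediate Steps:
Function('J')(u) = Mul(Add(-3, u), Add(3, u))
Function('Y')(m) = Add(-9, Pow(m, 2))
Function('w')(c) = Add(1, Mul(2, c)) (Function('w')(c) = Add(Mul(2, c), 1) = Add(1, Mul(2, c)))
Mul(Mul(Function('w')(Function('Y')(5)), Pow(Add(3, 5), 2)), S) = Mul(Mul(Add(1, Mul(2, Add(-9, Pow(5, 2)))), Pow(Add(3, 5), 2)), 11) = Mul(Mul(Add(1, Mul(2, Add(-9, 25))), Pow(8, 2)), 11) = Mul(Mul(Add(1, Mul(2, 16)), 64), 11) = Mul(Mul(Add(1, 32), 64), 11) = Mul(Mul(33, 64), 11) = Mul(2112, 11) = 23232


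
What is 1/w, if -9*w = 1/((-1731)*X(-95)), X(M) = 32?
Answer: 498528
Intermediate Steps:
w = 1/498528 (w = -1/(9*(-1731)*32) = -(-1)/(15579*32) = -⅑*(-1/55392) = 1/498528 ≈ 2.0059e-6)
1/w = 1/(1/498528) = 498528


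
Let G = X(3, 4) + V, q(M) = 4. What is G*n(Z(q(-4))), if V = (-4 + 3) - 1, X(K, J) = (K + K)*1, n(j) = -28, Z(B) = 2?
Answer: -112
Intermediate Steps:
X(K, J) = 2*K (X(K, J) = (2*K)*1 = 2*K)
V = -2 (V = -1 - 1 = -2)
G = 4 (G = 2*3 - 2 = 6 - 2 = 4)
G*n(Z(q(-4))) = 4*(-28) = -112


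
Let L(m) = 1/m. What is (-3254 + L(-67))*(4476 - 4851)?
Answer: 81757125/67 ≈ 1.2203e+6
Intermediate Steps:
(-3254 + L(-67))*(4476 - 4851) = (-3254 + 1/(-67))*(4476 - 4851) = (-3254 - 1/67)*(-375) = -218019/67*(-375) = 81757125/67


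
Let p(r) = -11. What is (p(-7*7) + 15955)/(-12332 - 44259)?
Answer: -15944/56591 ≈ -0.28174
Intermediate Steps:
(p(-7*7) + 15955)/(-12332 - 44259) = (-11 + 15955)/(-12332 - 44259) = 15944/(-56591) = 15944*(-1/56591) = -15944/56591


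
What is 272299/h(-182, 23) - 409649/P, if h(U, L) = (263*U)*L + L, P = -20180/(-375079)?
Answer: -33830666780590273/4443212220 ≈ -7.6140e+6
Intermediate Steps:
P = 20180/375079 (P = -20180*(-1/375079) = 20180/375079 ≈ 0.053802)
h(U, L) = L + 263*L*U (h(U, L) = 263*L*U + L = L + 263*L*U)
272299/h(-182, 23) - 409649/P = 272299/((23*(1 + 263*(-182)))) - 409649/20180/375079 = 272299/((23*(1 - 47866))) - 409649*375079/20180 = 272299/((23*(-47865))) - 153650737271/20180 = 272299/(-1100895) - 153650737271/20180 = 272299*(-1/1100895) - 153650737271/20180 = -272299/1100895 - 153650737271/20180 = -33830666780590273/4443212220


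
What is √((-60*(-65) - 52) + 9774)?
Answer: 7*√278 ≈ 116.71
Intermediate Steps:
√((-60*(-65) - 52) + 9774) = √((3900 - 52) + 9774) = √(3848 + 9774) = √13622 = 7*√278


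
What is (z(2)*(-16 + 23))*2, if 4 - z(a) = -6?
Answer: 140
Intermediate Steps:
z(a) = 10 (z(a) = 4 - 1*(-6) = 4 + 6 = 10)
(z(2)*(-16 + 23))*2 = (10*(-16 + 23))*2 = (10*7)*2 = 70*2 = 140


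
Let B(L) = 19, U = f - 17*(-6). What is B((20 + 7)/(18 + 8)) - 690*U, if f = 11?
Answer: -77951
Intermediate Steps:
U = 113 (U = 11 - 17*(-6) = 11 + 102 = 113)
B((20 + 7)/(18 + 8)) - 690*U = 19 - 690*113 = 19 - 77970 = -77951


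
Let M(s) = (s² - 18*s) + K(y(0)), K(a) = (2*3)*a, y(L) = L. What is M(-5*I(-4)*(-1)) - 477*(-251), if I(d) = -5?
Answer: 120802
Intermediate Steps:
K(a) = 6*a
M(s) = s² - 18*s (M(s) = (s² - 18*s) + 6*0 = (s² - 18*s) + 0 = s² - 18*s)
M(-5*I(-4)*(-1)) - 477*(-251) = (-5*(-5)*(-1))*(-18 - 5*(-5)*(-1)) - 477*(-251) = (25*(-1))*(-18 + 25*(-1)) + 119727 = -25*(-18 - 25) + 119727 = -25*(-43) + 119727 = 1075 + 119727 = 120802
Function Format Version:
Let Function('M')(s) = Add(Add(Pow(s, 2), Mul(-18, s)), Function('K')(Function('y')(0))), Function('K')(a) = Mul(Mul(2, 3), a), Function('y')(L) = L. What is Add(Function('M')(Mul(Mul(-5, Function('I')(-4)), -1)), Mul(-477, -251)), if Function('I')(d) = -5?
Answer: 120802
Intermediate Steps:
Function('K')(a) = Mul(6, a)
Function('M')(s) = Add(Pow(s, 2), Mul(-18, s)) (Function('M')(s) = Add(Add(Pow(s, 2), Mul(-18, s)), Mul(6, 0)) = Add(Add(Pow(s, 2), Mul(-18, s)), 0) = Add(Pow(s, 2), Mul(-18, s)))
Add(Function('M')(Mul(Mul(-5, Function('I')(-4)), -1)), Mul(-477, -251)) = Add(Mul(Mul(Mul(-5, -5), -1), Add(-18, Mul(Mul(-5, -5), -1))), Mul(-477, -251)) = Add(Mul(Mul(25, -1), Add(-18, Mul(25, -1))), 119727) = Add(Mul(-25, Add(-18, -25)), 119727) = Add(Mul(-25, -43), 119727) = Add(1075, 119727) = 120802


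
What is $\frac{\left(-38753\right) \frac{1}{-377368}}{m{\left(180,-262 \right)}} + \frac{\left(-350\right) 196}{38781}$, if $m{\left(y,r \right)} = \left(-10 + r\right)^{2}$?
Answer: $- \frac{1915255213203107}{1082734266857472} \approx -1.7689$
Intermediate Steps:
$\frac{\left(-38753\right) \frac{1}{-377368}}{m{\left(180,-262 \right)}} + \frac{\left(-350\right) 196}{38781} = \frac{\left(-38753\right) \frac{1}{-377368}}{\left(-10 - 262\right)^{2}} + \frac{\left(-350\right) 196}{38781} = \frac{\left(-38753\right) \left(- \frac{1}{377368}\right)}{\left(-272\right)^{2}} - \frac{68600}{38781} = \frac{38753}{377368 \cdot 73984} - \frac{68600}{38781} = \frac{38753}{377368} \cdot \frac{1}{73984} - \frac{68600}{38781} = \frac{38753}{27919194112} - \frac{68600}{38781} = - \frac{1915255213203107}{1082734266857472}$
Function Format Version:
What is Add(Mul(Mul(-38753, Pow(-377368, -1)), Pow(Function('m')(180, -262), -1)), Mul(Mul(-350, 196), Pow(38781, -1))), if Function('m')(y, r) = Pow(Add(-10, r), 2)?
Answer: Rational(-1915255213203107, 1082734266857472) ≈ -1.7689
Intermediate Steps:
Add(Mul(Mul(-38753, Pow(-377368, -1)), Pow(Function('m')(180, -262), -1)), Mul(Mul(-350, 196), Pow(38781, -1))) = Add(Mul(Mul(-38753, Pow(-377368, -1)), Pow(Pow(Add(-10, -262), 2), -1)), Mul(Mul(-350, 196), Pow(38781, -1))) = Add(Mul(Mul(-38753, Rational(-1, 377368)), Pow(Pow(-272, 2), -1)), Mul(-68600, Rational(1, 38781))) = Add(Mul(Rational(38753, 377368), Pow(73984, -1)), Rational(-68600, 38781)) = Add(Mul(Rational(38753, 377368), Rational(1, 73984)), Rational(-68600, 38781)) = Add(Rational(38753, 27919194112), Rational(-68600, 38781)) = Rational(-1915255213203107, 1082734266857472)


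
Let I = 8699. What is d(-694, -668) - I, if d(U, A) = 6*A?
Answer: -12707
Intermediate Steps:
d(-694, -668) - I = 6*(-668) - 1*8699 = -4008 - 8699 = -12707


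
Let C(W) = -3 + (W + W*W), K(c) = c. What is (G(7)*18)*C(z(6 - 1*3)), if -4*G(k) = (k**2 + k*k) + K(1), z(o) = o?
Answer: -8019/2 ≈ -4009.5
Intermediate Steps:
C(W) = -3 + W + W**2 (C(W) = -3 + (W + W**2) = -3 + W + W**2)
G(k) = -1/4 - k**2/2 (G(k) = -((k**2 + k*k) + 1)/4 = -((k**2 + k**2) + 1)/4 = -(2*k**2 + 1)/4 = -(1 + 2*k**2)/4 = -1/4 - k**2/2)
(G(7)*18)*C(z(6 - 1*3)) = ((-1/4 - 1/2*7**2)*18)*(-3 + (6 - 1*3) + (6 - 1*3)**2) = ((-1/4 - 1/2*49)*18)*(-3 + (6 - 3) + (6 - 3)**2) = ((-1/4 - 49/2)*18)*(-3 + 3 + 3**2) = (-99/4*18)*(-3 + 3 + 9) = -891/2*9 = -8019/2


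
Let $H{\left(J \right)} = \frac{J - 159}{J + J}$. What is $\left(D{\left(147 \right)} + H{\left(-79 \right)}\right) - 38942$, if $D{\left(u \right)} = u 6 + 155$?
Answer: $- \frac{2994376}{79} \approx -37904.0$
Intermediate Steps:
$D{\left(u \right)} = 155 + 6 u$ ($D{\left(u \right)} = 6 u + 155 = 155 + 6 u$)
$H{\left(J \right)} = \frac{-159 + J}{2 J}$
$\left(D{\left(147 \right)} + H{\left(-79 \right)}\right) - 38942 = \left(\left(155 + 6 \cdot 147\right) + \frac{-159 - 79}{2 \left(-79\right)}\right) - 38942 = \left(\left(155 + 882\right) + \frac{1}{2} \left(- \frac{1}{79}\right) \left(-238\right)\right) - 38942 = \left(1037 + \frac{119}{79}\right) - 38942 = \frac{82042}{79} - 38942 = - \frac{2994376}{79}$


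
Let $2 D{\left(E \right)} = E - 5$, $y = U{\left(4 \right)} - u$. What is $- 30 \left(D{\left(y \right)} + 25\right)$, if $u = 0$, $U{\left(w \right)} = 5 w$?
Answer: $-975$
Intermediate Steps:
$y = 20$ ($y = 5 \cdot 4 - 0 = 20 + 0 = 20$)
$D{\left(E \right)} = - \frac{5}{2} + \frac{E}{2}$ ($D{\left(E \right)} = \frac{E - 5}{2} = \frac{-5 + E}{2} = - \frac{5}{2} + \frac{E}{2}$)
$- 30 \left(D{\left(y \right)} + 25\right) = - 30 \left(\left(- \frac{5}{2} + \frac{1}{2} \cdot 20\right) + 25\right) = - 30 \left(\left(- \frac{5}{2} + 10\right) + 25\right) = - 30 \left(\frac{15}{2} + 25\right) = \left(-30\right) \frac{65}{2} = -975$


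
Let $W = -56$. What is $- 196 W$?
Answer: $10976$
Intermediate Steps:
$- 196 W = \left(-196\right) \left(-56\right) = 10976$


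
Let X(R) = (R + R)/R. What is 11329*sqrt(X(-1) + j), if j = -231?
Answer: 11329*I*sqrt(229) ≈ 1.7144e+5*I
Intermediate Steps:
X(R) = 2 (X(R) = (2*R)/R = 2)
11329*sqrt(X(-1) + j) = 11329*sqrt(2 - 231) = 11329*sqrt(-229) = 11329*(I*sqrt(229)) = 11329*I*sqrt(229)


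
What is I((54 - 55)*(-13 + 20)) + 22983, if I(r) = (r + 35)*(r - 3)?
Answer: 22703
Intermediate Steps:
I(r) = (-3 + r)*(35 + r) (I(r) = (35 + r)*(-3 + r) = (-3 + r)*(35 + r))
I((54 - 55)*(-13 + 20)) + 22983 = (-105 + ((54 - 55)*(-13 + 20))**2 + 32*((54 - 55)*(-13 + 20))) + 22983 = (-105 + (-1*7)**2 + 32*(-1*7)) + 22983 = (-105 + (-7)**2 + 32*(-7)) + 22983 = (-105 + 49 - 224) + 22983 = -280 + 22983 = 22703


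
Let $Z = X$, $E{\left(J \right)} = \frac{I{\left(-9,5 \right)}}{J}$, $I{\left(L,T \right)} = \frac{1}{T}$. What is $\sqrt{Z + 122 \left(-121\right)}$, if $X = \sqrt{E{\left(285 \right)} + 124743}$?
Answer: $\frac{\sqrt{-1199043450 + 570 \sqrt{2533062558}}}{285} \approx 120.04 i$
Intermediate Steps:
$E{\left(J \right)} = \frac{1}{5 J}$
$X = \frac{2 \sqrt{2533062558}}{285}$ ($X = \sqrt{\frac{1}{5 \cdot 285} + 124743} = \sqrt{\frac{1}{5} \cdot \frac{1}{285} + 124743} = \sqrt{\frac{1}{1425} + 124743} = \sqrt{\frac{177758776}{1425}} = \frac{2 \sqrt{2533062558}}{285} \approx 353.19$)
$Z = \frac{2 \sqrt{2533062558}}{285} \approx 353.19$
$\sqrt{Z + 122 \left(-121\right)} = \sqrt{\frac{2 \sqrt{2533062558}}{285} + 122 \left(-121\right)} = \sqrt{\frac{2 \sqrt{2533062558}}{285} - 14762} = \sqrt{-14762 + \frac{2 \sqrt{2533062558}}{285}}$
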